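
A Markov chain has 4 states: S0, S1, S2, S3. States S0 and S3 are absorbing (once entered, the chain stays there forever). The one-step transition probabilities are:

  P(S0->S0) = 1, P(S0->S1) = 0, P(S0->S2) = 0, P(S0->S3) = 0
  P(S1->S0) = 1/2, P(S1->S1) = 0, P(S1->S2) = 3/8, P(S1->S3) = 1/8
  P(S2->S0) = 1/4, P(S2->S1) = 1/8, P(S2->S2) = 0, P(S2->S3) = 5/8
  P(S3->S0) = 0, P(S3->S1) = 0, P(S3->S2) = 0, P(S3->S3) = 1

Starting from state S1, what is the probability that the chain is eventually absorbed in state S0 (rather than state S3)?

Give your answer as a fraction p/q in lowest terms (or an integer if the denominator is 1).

Answer: 38/61

Derivation:
Let a_i = P(absorbed in S0 | start in state i).
Boundary conditions: a_S0 = 1, a_S3 = 0.
For each transient state i, a_i = sum_j P(i->j) * a_j:
  a_S1 = 1/2*a_S0 + 0*a_S1 + 3/8*a_S2 + 1/8*a_S3
  a_S2 = 1/4*a_S0 + 1/8*a_S1 + 0*a_S2 + 5/8*a_S3

Substituting a_S0 = 1 and a_S3 = 0, rearrange to (I - Q) a = r where r[i] = P(i -> S0):
  [1, -3/8] . (a_S1, a_S2) = 1/2
  [-1/8, 1] . (a_S1, a_S2) = 1/4

Solving yields:
  a_S1 = 38/61
  a_S2 = 20/61

Starting state is S1, so the absorption probability is a_S1 = 38/61.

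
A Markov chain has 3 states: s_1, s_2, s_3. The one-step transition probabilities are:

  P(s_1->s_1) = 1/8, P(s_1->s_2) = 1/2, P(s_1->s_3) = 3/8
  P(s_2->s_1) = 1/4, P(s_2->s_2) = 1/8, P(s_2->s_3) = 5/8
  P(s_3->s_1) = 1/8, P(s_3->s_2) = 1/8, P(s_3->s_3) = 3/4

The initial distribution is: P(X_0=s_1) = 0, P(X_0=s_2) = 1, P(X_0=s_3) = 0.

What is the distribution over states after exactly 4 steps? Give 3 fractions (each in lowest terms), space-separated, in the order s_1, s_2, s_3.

Propagating the distribution step by step (d_{t+1} = d_t * P):
d_0 = (s_1=0, s_2=1, s_3=0)
  d_1[s_1] = 0*1/8 + 1*1/4 + 0*1/8 = 1/4
  d_1[s_2] = 0*1/2 + 1*1/8 + 0*1/8 = 1/8
  d_1[s_3] = 0*3/8 + 1*5/8 + 0*3/4 = 5/8
d_1 = (s_1=1/4, s_2=1/8, s_3=5/8)
  d_2[s_1] = 1/4*1/8 + 1/8*1/4 + 5/8*1/8 = 9/64
  d_2[s_2] = 1/4*1/2 + 1/8*1/8 + 5/8*1/8 = 7/32
  d_2[s_3] = 1/4*3/8 + 1/8*5/8 + 5/8*3/4 = 41/64
d_2 = (s_1=9/64, s_2=7/32, s_3=41/64)
  d_3[s_1] = 9/64*1/8 + 7/32*1/4 + 41/64*1/8 = 39/256
  d_3[s_2] = 9/64*1/2 + 7/32*1/8 + 41/64*1/8 = 91/512
  d_3[s_3] = 9/64*3/8 + 7/32*5/8 + 41/64*3/4 = 343/512
d_3 = (s_1=39/256, s_2=91/512, s_3=343/512)
  d_4[s_1] = 39/256*1/8 + 91/512*1/4 + 343/512*1/8 = 603/4096
  d_4[s_2] = 39/256*1/2 + 91/512*1/8 + 343/512*1/8 = 373/2048
  d_4[s_3] = 39/256*3/8 + 91/512*5/8 + 343/512*3/4 = 2747/4096
d_4 = (s_1=603/4096, s_2=373/2048, s_3=2747/4096)

Answer: 603/4096 373/2048 2747/4096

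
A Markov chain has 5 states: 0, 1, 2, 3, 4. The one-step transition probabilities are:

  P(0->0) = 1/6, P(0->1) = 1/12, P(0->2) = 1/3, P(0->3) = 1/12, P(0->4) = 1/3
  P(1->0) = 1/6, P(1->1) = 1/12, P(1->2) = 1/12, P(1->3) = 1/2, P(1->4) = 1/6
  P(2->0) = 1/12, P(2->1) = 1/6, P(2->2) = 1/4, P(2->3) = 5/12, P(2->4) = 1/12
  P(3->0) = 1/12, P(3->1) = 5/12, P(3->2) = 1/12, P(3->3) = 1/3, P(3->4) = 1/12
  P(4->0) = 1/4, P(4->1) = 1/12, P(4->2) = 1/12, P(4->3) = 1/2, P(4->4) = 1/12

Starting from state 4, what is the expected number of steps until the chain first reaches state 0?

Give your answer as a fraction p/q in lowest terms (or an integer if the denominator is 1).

Answer: 160/23

Derivation:
Let h_i = expected steps to first reach 0 from state i.
Boundary: h_0 = 0.
First-step equations for the other states:
  h_1 = 1 + 1/6*h_0 + 1/12*h_1 + 1/12*h_2 + 1/2*h_3 + 1/6*h_4
  h_2 = 1 + 1/12*h_0 + 1/6*h_1 + 1/4*h_2 + 5/12*h_3 + 1/12*h_4
  h_3 = 1 + 1/12*h_0 + 5/12*h_1 + 1/12*h_2 + 1/3*h_3 + 1/12*h_4
  h_4 = 1 + 1/4*h_0 + 1/12*h_1 + 1/12*h_2 + 1/2*h_3 + 1/12*h_4

Substituting h_0 = 0 and rearranging gives the linear system (I - Q) h = 1:
  [11/12, -1/12, -1/2, -1/6] . (h_1, h_2, h_3, h_4) = 1
  [-1/6, 3/4, -5/12, -1/12] . (h_1, h_2, h_3, h_4) = 1
  [-5/12, -1/12, 2/3, -1/12] . (h_1, h_2, h_3, h_4) = 1
  [-1/12, -1/12, -1/2, 11/12] . (h_1, h_2, h_3, h_4) = 1

Solving yields:
  h_1 = 520/69
  h_2 = 572/69
  h_3 = 560/69
  h_4 = 160/23

Starting state is 4, so the expected hitting time is h_4 = 160/23.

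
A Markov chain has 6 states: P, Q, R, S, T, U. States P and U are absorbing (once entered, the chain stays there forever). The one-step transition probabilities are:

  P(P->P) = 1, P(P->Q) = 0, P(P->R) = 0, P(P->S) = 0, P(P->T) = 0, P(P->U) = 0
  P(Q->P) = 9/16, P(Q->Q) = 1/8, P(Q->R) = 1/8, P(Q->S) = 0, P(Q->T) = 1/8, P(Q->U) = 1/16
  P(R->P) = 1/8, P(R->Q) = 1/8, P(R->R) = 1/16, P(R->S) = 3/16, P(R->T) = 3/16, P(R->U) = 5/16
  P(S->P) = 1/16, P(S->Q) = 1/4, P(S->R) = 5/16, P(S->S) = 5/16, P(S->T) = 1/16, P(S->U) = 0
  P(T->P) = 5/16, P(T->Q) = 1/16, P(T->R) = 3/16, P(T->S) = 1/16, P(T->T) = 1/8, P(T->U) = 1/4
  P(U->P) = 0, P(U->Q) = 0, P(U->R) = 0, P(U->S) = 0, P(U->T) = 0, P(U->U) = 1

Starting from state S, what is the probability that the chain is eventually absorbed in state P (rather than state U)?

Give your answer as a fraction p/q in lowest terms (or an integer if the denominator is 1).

Let a_i = P(absorbed in P | start in state i).
Boundary conditions: a_P = 1, a_U = 0.
For each transient state i, a_i = sum_j P(i->j) * a_j:
  a_Q = 9/16*a_P + 1/8*a_Q + 1/8*a_R + 0*a_S + 1/8*a_T + 1/16*a_U
  a_R = 1/8*a_P + 1/8*a_Q + 1/16*a_R + 3/16*a_S + 3/16*a_T + 5/16*a_U
  a_S = 1/16*a_P + 1/4*a_Q + 5/16*a_R + 5/16*a_S + 1/16*a_T + 0*a_U
  a_T = 5/16*a_P + 1/16*a_Q + 3/16*a_R + 1/16*a_S + 1/8*a_T + 1/4*a_U

Substituting a_P = 1 and a_U = 0, rearrange to (I - Q) a = r where r[i] = P(i -> P):
  [7/8, -1/8, 0, -1/8] . (a_Q, a_R, a_S, a_T) = 9/16
  [-1/8, 15/16, -3/16, -3/16] . (a_Q, a_R, a_S, a_T) = 1/8
  [-1/4, -5/16, 11/16, -1/16] . (a_Q, a_R, a_S, a_T) = 1/16
  [-1/16, -3/16, -1/16, 7/8] . (a_Q, a_R, a_S, a_T) = 5/16

Solving yields:
  a_Q = 1021/1289
  a_R = 1241/2578
  a_S = 1673/2578
  a_T = 726/1289

Starting state is S, so the absorption probability is a_S = 1673/2578.

Answer: 1673/2578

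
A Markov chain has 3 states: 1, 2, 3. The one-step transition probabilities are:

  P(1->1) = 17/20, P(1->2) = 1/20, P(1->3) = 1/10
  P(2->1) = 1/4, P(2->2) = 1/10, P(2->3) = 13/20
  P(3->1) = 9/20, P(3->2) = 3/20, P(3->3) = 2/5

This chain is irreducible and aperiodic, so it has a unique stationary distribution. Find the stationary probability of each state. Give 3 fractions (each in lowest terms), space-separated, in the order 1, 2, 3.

The stationary distribution satisfies pi = pi * P, i.e.:
  pi_1 = 17/20*pi_1 + 1/4*pi_2 + 9/20*pi_3
  pi_2 = 1/20*pi_1 + 1/10*pi_2 + 3/20*pi_3
  pi_3 = 1/10*pi_1 + 13/20*pi_2 + 2/5*pi_3
with normalization: pi_1 + pi_2 + pi_3 = 1.

Using the first 2 balance equations plus normalization, the linear system A*pi = b is:
  [-3/20, 1/4, 9/20] . pi = 0
  [1/20, -9/10, 3/20] . pi = 0
  [1, 1, 1] . pi = 1

Solving yields:
  pi_1 = 177/244
  pi_2 = 9/122
  pi_3 = 49/244

Verification (pi * P):
  177/244*17/20 + 9/122*1/4 + 49/244*9/20 = 177/244 = pi_1  (ok)
  177/244*1/20 + 9/122*1/10 + 49/244*3/20 = 9/122 = pi_2  (ok)
  177/244*1/10 + 9/122*13/20 + 49/244*2/5 = 49/244 = pi_3  (ok)

Answer: 177/244 9/122 49/244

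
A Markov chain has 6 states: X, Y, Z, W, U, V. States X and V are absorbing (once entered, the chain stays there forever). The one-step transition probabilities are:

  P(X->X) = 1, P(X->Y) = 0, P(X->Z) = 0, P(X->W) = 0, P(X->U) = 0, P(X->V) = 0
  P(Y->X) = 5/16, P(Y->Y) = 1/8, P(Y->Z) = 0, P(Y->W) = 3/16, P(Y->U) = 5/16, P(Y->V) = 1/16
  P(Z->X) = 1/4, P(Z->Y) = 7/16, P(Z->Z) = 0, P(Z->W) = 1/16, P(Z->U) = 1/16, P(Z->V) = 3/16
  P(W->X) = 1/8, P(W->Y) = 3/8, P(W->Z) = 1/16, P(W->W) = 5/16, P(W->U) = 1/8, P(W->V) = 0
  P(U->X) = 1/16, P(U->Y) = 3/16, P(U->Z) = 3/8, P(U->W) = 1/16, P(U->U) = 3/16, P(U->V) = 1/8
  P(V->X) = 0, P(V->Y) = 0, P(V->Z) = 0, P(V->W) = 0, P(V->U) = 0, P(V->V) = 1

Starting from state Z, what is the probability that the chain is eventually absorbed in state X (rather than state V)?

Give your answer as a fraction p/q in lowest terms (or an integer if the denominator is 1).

Let a_i = P(absorbed in X | start in state i).
Boundary conditions: a_X = 1, a_V = 0.
For each transient state i, a_i = sum_j P(i->j) * a_j:
  a_Y = 5/16*a_X + 1/8*a_Y + 0*a_Z + 3/16*a_W + 5/16*a_U + 1/16*a_V
  a_Z = 1/4*a_X + 7/16*a_Y + 0*a_Z + 1/16*a_W + 1/16*a_U + 3/16*a_V
  a_W = 1/8*a_X + 3/8*a_Y + 1/16*a_Z + 5/16*a_W + 1/8*a_U + 0*a_V
  a_U = 1/16*a_X + 3/16*a_Y + 3/8*a_Z + 1/16*a_W + 3/16*a_U + 1/8*a_V

Substituting a_X = 1 and a_V = 0, rearrange to (I - Q) a = r where r[i] = P(i -> X):
  [7/8, 0, -3/16, -5/16] . (a_Y, a_Z, a_W, a_U) = 5/16
  [-7/16, 1, -1/16, -1/16] . (a_Y, a_Z, a_W, a_U) = 1/4
  [-3/8, -1/16, 11/16, -1/8] . (a_Y, a_Z, a_W, a_U) = 1/8
  [-3/16, -3/8, -1/16, 13/16] . (a_Y, a_Z, a_W, a_U) = 1/16

Solving yields:
  a_Y = 7433/10104
  a_Z = 4425/6736
  a_W = 15223/20208
  a_U = 12283/20208

Starting state is Z, so the absorption probability is a_Z = 4425/6736.

Answer: 4425/6736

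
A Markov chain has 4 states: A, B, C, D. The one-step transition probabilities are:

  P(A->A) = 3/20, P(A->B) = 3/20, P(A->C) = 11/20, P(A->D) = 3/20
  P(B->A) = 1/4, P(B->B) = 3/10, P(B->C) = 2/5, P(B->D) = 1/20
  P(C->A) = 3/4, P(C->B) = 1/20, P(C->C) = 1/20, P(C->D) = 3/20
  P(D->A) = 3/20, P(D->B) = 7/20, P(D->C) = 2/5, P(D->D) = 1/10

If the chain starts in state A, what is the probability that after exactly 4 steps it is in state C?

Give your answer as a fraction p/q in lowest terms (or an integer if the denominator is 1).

Answer: 769/2500

Derivation:
Computing P^4 by repeated multiplication:
P^1 =
  A: [3/20, 3/20, 11/20, 3/20]
  B: [1/4, 3/10, 2/5, 1/20]
  C: [3/4, 1/20, 1/20, 3/20]
  D: [3/20, 7/20, 2/5, 1/10]
P^2 =
  A: [99/200, 59/400, 23/100, 51/400]
  B: [21/50, 33/200, 119/400, 47/400]
  C: [37/200, 73/400, 99/200, 11/80]
  D: [17/40, 73/400, 113/400, 11/100]
P^3 =
  A: [1211/4000, 1397/8000, 63/160, 1031/8000]
  B: [69/200, 337/2000, 2871/8000, 1021/8000]
  C: [1861/4000, 1243/8000, 509/2000, 999/8000]
  D: [1351/4000, 1369/8000, 2919/8000, 101/800]
P^4 =
  A: [32297/80000, 5203/32000, 769/2500, 807/6400]
  B: [15287/40000, 13193/80000, 52183/160000, 20283/160000]
  C: [25459/80000, 27653/160000, 30457/80000, 4103/32000]
  D: [30883/80000, 26309/160000, 51673/160000, 5063/40000]

(P^4)[A -> C] = 769/2500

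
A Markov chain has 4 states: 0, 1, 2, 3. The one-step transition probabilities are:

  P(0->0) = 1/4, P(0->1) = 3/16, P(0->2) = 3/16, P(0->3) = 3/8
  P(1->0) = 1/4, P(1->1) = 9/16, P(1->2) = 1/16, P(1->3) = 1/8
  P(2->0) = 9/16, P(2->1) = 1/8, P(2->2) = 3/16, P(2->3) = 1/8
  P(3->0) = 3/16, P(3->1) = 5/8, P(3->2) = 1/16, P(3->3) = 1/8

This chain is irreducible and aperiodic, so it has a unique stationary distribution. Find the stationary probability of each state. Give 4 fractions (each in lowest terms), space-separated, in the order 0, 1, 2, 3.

Answer: 79/290 123/290 16/145 28/145

Derivation:
The stationary distribution satisfies pi = pi * P, i.e.:
  pi_0 = 1/4*pi_0 + 1/4*pi_1 + 9/16*pi_2 + 3/16*pi_3
  pi_1 = 3/16*pi_0 + 9/16*pi_1 + 1/8*pi_2 + 5/8*pi_3
  pi_2 = 3/16*pi_0 + 1/16*pi_1 + 3/16*pi_2 + 1/16*pi_3
  pi_3 = 3/8*pi_0 + 1/8*pi_1 + 1/8*pi_2 + 1/8*pi_3
with normalization: pi_0 + pi_1 + pi_2 + pi_3 = 1.

Using the first 3 balance equations plus normalization, the linear system A*pi = b is:
  [-3/4, 1/4, 9/16, 3/16] . pi = 0
  [3/16, -7/16, 1/8, 5/8] . pi = 0
  [3/16, 1/16, -13/16, 1/16] . pi = 0
  [1, 1, 1, 1] . pi = 1

Solving yields:
  pi_0 = 79/290
  pi_1 = 123/290
  pi_2 = 16/145
  pi_3 = 28/145

Verification (pi * P):
  79/290*1/4 + 123/290*1/4 + 16/145*9/16 + 28/145*3/16 = 79/290 = pi_0  (ok)
  79/290*3/16 + 123/290*9/16 + 16/145*1/8 + 28/145*5/8 = 123/290 = pi_1  (ok)
  79/290*3/16 + 123/290*1/16 + 16/145*3/16 + 28/145*1/16 = 16/145 = pi_2  (ok)
  79/290*3/8 + 123/290*1/8 + 16/145*1/8 + 28/145*1/8 = 28/145 = pi_3  (ok)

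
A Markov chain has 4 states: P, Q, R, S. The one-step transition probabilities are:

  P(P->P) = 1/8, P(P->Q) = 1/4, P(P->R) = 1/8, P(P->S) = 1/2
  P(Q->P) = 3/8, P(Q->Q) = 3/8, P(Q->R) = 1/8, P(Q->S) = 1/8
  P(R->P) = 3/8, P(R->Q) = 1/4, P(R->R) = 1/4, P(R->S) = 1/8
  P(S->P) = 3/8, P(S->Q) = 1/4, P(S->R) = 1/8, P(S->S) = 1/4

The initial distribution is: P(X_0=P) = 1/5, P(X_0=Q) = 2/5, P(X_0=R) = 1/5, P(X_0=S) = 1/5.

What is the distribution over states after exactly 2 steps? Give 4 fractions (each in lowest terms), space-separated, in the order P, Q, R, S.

Propagating the distribution step by step (d_{t+1} = d_t * P):
d_0 = (P=1/5, Q=2/5, R=1/5, S=1/5)
  d_1[P] = 1/5*1/8 + 2/5*3/8 + 1/5*3/8 + 1/5*3/8 = 13/40
  d_1[Q] = 1/5*1/4 + 2/5*3/8 + 1/5*1/4 + 1/5*1/4 = 3/10
  d_1[R] = 1/5*1/8 + 2/5*1/8 + 1/5*1/4 + 1/5*1/8 = 3/20
  d_1[S] = 1/5*1/2 + 2/5*1/8 + 1/5*1/8 + 1/5*1/4 = 9/40
d_1 = (P=13/40, Q=3/10, R=3/20, S=9/40)
  d_2[P] = 13/40*1/8 + 3/10*3/8 + 3/20*3/8 + 9/40*3/8 = 47/160
  d_2[Q] = 13/40*1/4 + 3/10*3/8 + 3/20*1/4 + 9/40*1/4 = 23/80
  d_2[R] = 13/40*1/8 + 3/10*1/8 + 3/20*1/4 + 9/40*1/8 = 23/160
  d_2[S] = 13/40*1/2 + 3/10*1/8 + 3/20*1/8 + 9/40*1/4 = 11/40
d_2 = (P=47/160, Q=23/80, R=23/160, S=11/40)

Answer: 47/160 23/80 23/160 11/40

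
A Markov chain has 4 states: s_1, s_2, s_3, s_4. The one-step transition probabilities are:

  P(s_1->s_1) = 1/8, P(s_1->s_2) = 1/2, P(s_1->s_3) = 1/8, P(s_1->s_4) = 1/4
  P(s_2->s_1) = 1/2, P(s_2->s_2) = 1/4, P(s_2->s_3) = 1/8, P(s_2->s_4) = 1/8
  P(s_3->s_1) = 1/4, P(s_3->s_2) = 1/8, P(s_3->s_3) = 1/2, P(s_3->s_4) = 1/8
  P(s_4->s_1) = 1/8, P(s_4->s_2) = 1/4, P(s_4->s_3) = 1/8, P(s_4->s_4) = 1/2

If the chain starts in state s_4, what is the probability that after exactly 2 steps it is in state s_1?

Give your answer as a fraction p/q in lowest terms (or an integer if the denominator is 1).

Answer: 15/64

Derivation:
Computing P^2 by repeated multiplication:
P^1 =
  s_1: [1/8, 1/2, 1/8, 1/4]
  s_2: [1/2, 1/4, 1/8, 1/8]
  s_3: [1/4, 1/8, 1/2, 1/8]
  s_4: [1/8, 1/4, 1/8, 1/2]
P^2 =
  s_1: [21/64, 17/64, 11/64, 15/64]
  s_2: [15/64, 23/64, 11/64, 15/64]
  s_3: [15/64, 1/4, 5/16, 13/64]
  s_4: [15/64, 17/64, 11/64, 21/64]

(P^2)[s_4 -> s_1] = 15/64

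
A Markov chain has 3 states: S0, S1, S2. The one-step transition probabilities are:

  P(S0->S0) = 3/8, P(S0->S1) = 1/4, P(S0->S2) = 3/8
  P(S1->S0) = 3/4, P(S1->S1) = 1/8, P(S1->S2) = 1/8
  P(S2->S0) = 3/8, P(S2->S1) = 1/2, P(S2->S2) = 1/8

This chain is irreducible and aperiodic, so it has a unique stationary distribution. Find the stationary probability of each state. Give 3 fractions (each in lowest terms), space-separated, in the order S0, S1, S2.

The stationary distribution satisfies pi = pi * P, i.e.:
  pi_S0 = 3/8*pi_S0 + 3/4*pi_S1 + 3/8*pi_S2
  pi_S1 = 1/4*pi_S0 + 1/8*pi_S1 + 1/2*pi_S2
  pi_S2 = 3/8*pi_S0 + 1/8*pi_S1 + 1/8*pi_S2
with normalization: pi_S0 + pi_S1 + pi_S2 = 1.

Using the first 2 balance equations plus normalization, the linear system A*pi = b is:
  [-5/8, 3/4, 3/8] . pi = 0
  [1/4, -7/8, 1/2] . pi = 0
  [1, 1, 1] . pi = 1

Solving yields:
  pi_S0 = 45/94
  pi_S1 = 13/47
  pi_S2 = 23/94

Verification (pi * P):
  45/94*3/8 + 13/47*3/4 + 23/94*3/8 = 45/94 = pi_S0  (ok)
  45/94*1/4 + 13/47*1/8 + 23/94*1/2 = 13/47 = pi_S1  (ok)
  45/94*3/8 + 13/47*1/8 + 23/94*1/8 = 23/94 = pi_S2  (ok)

Answer: 45/94 13/47 23/94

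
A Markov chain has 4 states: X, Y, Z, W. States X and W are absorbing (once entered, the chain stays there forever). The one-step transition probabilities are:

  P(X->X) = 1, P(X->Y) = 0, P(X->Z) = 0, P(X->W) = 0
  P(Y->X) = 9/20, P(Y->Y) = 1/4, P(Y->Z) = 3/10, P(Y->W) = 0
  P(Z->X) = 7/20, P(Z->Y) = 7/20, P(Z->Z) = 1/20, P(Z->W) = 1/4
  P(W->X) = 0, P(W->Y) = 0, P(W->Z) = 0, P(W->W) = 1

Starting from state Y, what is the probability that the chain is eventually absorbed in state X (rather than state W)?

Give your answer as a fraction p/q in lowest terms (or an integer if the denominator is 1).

Let a_i = P(absorbed in X | start in state i).
Boundary conditions: a_X = 1, a_W = 0.
For each transient state i, a_i = sum_j P(i->j) * a_j:
  a_Y = 9/20*a_X + 1/4*a_Y + 3/10*a_Z + 0*a_W
  a_Z = 7/20*a_X + 7/20*a_Y + 1/20*a_Z + 1/4*a_W

Substituting a_X = 1 and a_W = 0, rearrange to (I - Q) a = r where r[i] = P(i -> X):
  [3/4, -3/10] . (a_Y, a_Z) = 9/20
  [-7/20, 19/20] . (a_Y, a_Z) = 7/20

Solving yields:
  a_Y = 71/81
  a_Z = 56/81

Starting state is Y, so the absorption probability is a_Y = 71/81.

Answer: 71/81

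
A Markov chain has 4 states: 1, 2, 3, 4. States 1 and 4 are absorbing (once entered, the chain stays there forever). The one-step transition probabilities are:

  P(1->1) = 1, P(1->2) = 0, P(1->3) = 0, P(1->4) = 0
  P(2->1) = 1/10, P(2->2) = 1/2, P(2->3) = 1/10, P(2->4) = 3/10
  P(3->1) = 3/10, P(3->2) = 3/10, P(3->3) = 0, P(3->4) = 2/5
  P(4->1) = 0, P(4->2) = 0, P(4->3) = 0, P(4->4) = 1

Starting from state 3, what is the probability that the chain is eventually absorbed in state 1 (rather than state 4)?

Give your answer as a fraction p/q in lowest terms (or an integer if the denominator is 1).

Answer: 18/47

Derivation:
Let a_i = P(absorbed in 1 | start in state i).
Boundary conditions: a_1 = 1, a_4 = 0.
For each transient state i, a_i = sum_j P(i->j) * a_j:
  a_2 = 1/10*a_1 + 1/2*a_2 + 1/10*a_3 + 3/10*a_4
  a_3 = 3/10*a_1 + 3/10*a_2 + 0*a_3 + 2/5*a_4

Substituting a_1 = 1 and a_4 = 0, rearrange to (I - Q) a = r where r[i] = P(i -> 1):
  [1/2, -1/10] . (a_2, a_3) = 1/10
  [-3/10, 1] . (a_2, a_3) = 3/10

Solving yields:
  a_2 = 13/47
  a_3 = 18/47

Starting state is 3, so the absorption probability is a_3 = 18/47.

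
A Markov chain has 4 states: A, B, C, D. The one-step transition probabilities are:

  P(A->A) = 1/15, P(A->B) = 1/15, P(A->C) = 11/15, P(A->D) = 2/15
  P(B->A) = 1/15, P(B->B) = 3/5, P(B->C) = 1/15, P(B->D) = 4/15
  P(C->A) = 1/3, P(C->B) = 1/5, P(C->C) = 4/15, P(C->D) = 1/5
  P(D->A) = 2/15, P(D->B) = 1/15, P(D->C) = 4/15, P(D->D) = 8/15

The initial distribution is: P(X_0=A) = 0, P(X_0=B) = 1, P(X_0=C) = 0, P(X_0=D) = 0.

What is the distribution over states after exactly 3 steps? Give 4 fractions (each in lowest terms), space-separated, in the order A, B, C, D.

Propagating the distribution step by step (d_{t+1} = d_t * P):
d_0 = (A=0, B=1, C=0, D=0)
  d_1[A] = 0*1/15 + 1*1/15 + 0*1/3 + 0*2/15 = 1/15
  d_1[B] = 0*1/15 + 1*3/5 + 0*1/5 + 0*1/15 = 3/5
  d_1[C] = 0*11/15 + 1*1/15 + 0*4/15 + 0*4/15 = 1/15
  d_1[D] = 0*2/15 + 1*4/15 + 0*1/5 + 0*8/15 = 4/15
d_1 = (A=1/15, B=3/5, C=1/15, D=4/15)
  d_2[A] = 1/15*1/15 + 3/5*1/15 + 1/15*1/3 + 4/15*2/15 = 23/225
  d_2[B] = 1/15*1/15 + 3/5*3/5 + 1/15*1/5 + 4/15*1/15 = 89/225
  d_2[C] = 1/15*11/15 + 3/5*1/15 + 1/15*4/15 + 4/15*4/15 = 8/45
  d_2[D] = 1/15*2/15 + 3/5*4/15 + 1/15*1/5 + 4/15*8/15 = 73/225
d_2 = (A=23/225, B=89/225, C=8/45, D=73/225)
  d_3[A] = 23/225*1/15 + 89/225*1/15 + 8/45*1/3 + 73/225*2/15 = 458/3375
  d_3[B] = 23/225*1/15 + 89/225*3/5 + 8/45*1/5 + 73/225*1/15 = 113/375
  d_3[C] = 23/225*11/15 + 89/225*1/15 + 8/45*4/15 + 73/225*4/15 = 794/3375
  d_3[D] = 23/225*2/15 + 89/225*4/15 + 8/45*1/5 + 73/225*8/15 = 1106/3375
d_3 = (A=458/3375, B=113/375, C=794/3375, D=1106/3375)

Answer: 458/3375 113/375 794/3375 1106/3375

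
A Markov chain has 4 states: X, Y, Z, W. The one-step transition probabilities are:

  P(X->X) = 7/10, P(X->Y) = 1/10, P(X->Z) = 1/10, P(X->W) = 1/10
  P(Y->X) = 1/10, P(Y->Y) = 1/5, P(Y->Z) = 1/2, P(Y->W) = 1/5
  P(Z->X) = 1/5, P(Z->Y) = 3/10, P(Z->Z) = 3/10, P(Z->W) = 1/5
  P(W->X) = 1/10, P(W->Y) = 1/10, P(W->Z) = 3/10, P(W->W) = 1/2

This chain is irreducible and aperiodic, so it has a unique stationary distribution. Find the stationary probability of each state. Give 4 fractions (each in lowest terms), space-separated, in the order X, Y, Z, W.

Answer: 115/362 31/181 49/181 87/362

Derivation:
The stationary distribution satisfies pi = pi * P, i.e.:
  pi_X = 7/10*pi_X + 1/10*pi_Y + 1/5*pi_Z + 1/10*pi_W
  pi_Y = 1/10*pi_X + 1/5*pi_Y + 3/10*pi_Z + 1/10*pi_W
  pi_Z = 1/10*pi_X + 1/2*pi_Y + 3/10*pi_Z + 3/10*pi_W
  pi_W = 1/10*pi_X + 1/5*pi_Y + 1/5*pi_Z + 1/2*pi_W
with normalization: pi_X + pi_Y + pi_Z + pi_W = 1.

Using the first 3 balance equations plus normalization, the linear system A*pi = b is:
  [-3/10, 1/10, 1/5, 1/10] . pi = 0
  [1/10, -4/5, 3/10, 1/10] . pi = 0
  [1/10, 1/2, -7/10, 3/10] . pi = 0
  [1, 1, 1, 1] . pi = 1

Solving yields:
  pi_X = 115/362
  pi_Y = 31/181
  pi_Z = 49/181
  pi_W = 87/362

Verification (pi * P):
  115/362*7/10 + 31/181*1/10 + 49/181*1/5 + 87/362*1/10 = 115/362 = pi_X  (ok)
  115/362*1/10 + 31/181*1/5 + 49/181*3/10 + 87/362*1/10 = 31/181 = pi_Y  (ok)
  115/362*1/10 + 31/181*1/2 + 49/181*3/10 + 87/362*3/10 = 49/181 = pi_Z  (ok)
  115/362*1/10 + 31/181*1/5 + 49/181*1/5 + 87/362*1/2 = 87/362 = pi_W  (ok)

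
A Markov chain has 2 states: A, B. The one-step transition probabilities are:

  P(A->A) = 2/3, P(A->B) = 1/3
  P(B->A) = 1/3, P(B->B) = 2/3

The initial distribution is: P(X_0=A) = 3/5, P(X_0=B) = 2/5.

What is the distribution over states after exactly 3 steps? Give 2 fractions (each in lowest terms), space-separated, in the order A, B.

Propagating the distribution step by step (d_{t+1} = d_t * P):
d_0 = (A=3/5, B=2/5)
  d_1[A] = 3/5*2/3 + 2/5*1/3 = 8/15
  d_1[B] = 3/5*1/3 + 2/5*2/3 = 7/15
d_1 = (A=8/15, B=7/15)
  d_2[A] = 8/15*2/3 + 7/15*1/3 = 23/45
  d_2[B] = 8/15*1/3 + 7/15*2/3 = 22/45
d_2 = (A=23/45, B=22/45)
  d_3[A] = 23/45*2/3 + 22/45*1/3 = 68/135
  d_3[B] = 23/45*1/3 + 22/45*2/3 = 67/135
d_3 = (A=68/135, B=67/135)

Answer: 68/135 67/135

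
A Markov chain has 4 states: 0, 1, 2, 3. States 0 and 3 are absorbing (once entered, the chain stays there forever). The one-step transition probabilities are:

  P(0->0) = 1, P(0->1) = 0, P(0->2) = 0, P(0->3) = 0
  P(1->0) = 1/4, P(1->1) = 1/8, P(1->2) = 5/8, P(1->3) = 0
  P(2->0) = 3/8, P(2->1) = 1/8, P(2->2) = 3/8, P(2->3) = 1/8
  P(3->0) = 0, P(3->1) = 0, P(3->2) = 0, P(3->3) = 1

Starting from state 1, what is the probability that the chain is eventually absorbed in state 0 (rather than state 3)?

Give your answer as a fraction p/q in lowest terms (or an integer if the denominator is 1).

Answer: 5/6

Derivation:
Let a_i = P(absorbed in 0 | start in state i).
Boundary conditions: a_0 = 1, a_3 = 0.
For each transient state i, a_i = sum_j P(i->j) * a_j:
  a_1 = 1/4*a_0 + 1/8*a_1 + 5/8*a_2 + 0*a_3
  a_2 = 3/8*a_0 + 1/8*a_1 + 3/8*a_2 + 1/8*a_3

Substituting a_0 = 1 and a_3 = 0, rearrange to (I - Q) a = r where r[i] = P(i -> 0):
  [7/8, -5/8] . (a_1, a_2) = 1/4
  [-1/8, 5/8] . (a_1, a_2) = 3/8

Solving yields:
  a_1 = 5/6
  a_2 = 23/30

Starting state is 1, so the absorption probability is a_1 = 5/6.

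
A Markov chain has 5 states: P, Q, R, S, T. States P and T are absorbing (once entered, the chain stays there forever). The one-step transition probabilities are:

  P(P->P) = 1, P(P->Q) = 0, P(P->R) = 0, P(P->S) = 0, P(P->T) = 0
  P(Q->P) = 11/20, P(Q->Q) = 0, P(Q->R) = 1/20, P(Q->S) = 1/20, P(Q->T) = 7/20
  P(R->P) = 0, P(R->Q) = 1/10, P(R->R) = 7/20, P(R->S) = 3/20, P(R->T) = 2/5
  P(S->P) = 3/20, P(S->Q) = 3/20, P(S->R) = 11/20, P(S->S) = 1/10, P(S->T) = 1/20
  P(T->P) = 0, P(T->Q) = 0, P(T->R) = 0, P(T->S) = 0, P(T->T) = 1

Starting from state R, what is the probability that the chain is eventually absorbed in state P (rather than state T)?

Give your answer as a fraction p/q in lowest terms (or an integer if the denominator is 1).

Let a_i = P(absorbed in P | start in state i).
Boundary conditions: a_P = 1, a_T = 0.
For each transient state i, a_i = sum_j P(i->j) * a_j:
  a_Q = 11/20*a_P + 0*a_Q + 1/20*a_R + 1/20*a_S + 7/20*a_T
  a_R = 0*a_P + 1/10*a_Q + 7/20*a_R + 3/20*a_S + 2/5*a_T
  a_S = 3/20*a_P + 3/20*a_Q + 11/20*a_R + 1/10*a_S + 1/20*a_T

Substituting a_P = 1 and a_T = 0, rearrange to (I - Q) a = r where r[i] = P(i -> P):
  [1, -1/20, -1/20] . (a_Q, a_R, a_S) = 11/20
  [-1/10, 13/20, -3/20] . (a_Q, a_R, a_S) = 0
  [-3/20, -11/20, 9/10] . (a_Q, a_R, a_S) = 3/20

Solving yields:
  a_Q = 2259/3914
  a_R = 681/3914
  a_S = 1445/3914

Starting state is R, so the absorption probability is a_R = 681/3914.

Answer: 681/3914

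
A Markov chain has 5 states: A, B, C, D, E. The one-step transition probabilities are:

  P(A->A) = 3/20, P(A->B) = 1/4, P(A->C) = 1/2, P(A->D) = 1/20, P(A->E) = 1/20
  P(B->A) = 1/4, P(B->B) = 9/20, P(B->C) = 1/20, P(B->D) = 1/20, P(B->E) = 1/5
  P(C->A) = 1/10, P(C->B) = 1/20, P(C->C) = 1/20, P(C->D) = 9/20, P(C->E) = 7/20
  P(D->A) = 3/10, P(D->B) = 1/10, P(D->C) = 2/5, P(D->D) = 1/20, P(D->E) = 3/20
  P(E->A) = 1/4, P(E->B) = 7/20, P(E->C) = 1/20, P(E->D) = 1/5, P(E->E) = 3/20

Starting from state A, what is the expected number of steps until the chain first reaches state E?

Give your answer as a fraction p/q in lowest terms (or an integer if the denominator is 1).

Answer: 172000/30649

Derivation:
Let h_i = expected steps to first reach E from state i.
Boundary: h_E = 0.
First-step equations for the other states:
  h_A = 1 + 3/20*h_A + 1/4*h_B + 1/2*h_C + 1/20*h_D + 1/20*h_E
  h_B = 1 + 1/4*h_A + 9/20*h_B + 1/20*h_C + 1/20*h_D + 1/5*h_E
  h_C = 1 + 1/10*h_A + 1/20*h_B + 1/20*h_C + 9/20*h_D + 7/20*h_E
  h_D = 1 + 3/10*h_A + 1/10*h_B + 2/5*h_C + 1/20*h_D + 3/20*h_E

Substituting h_E = 0 and rearranging gives the linear system (I - Q) h = 1:
  [17/20, -1/4, -1/2, -1/20] . (h_A, h_B, h_C, h_D) = 1
  [-1/4, 11/20, -1/20, -1/20] . (h_A, h_B, h_C, h_D) = 1
  [-1/10, -1/20, 19/20, -9/20] . (h_A, h_B, h_C, h_D) = 1
  [-3/10, -1/10, -2/5, 19/20] . (h_A, h_B, h_C, h_D) = 1

Solving yields:
  h_A = 172000/30649
  h_B = 160720/30649
  h_C = 134720/30649
  h_D = 160220/30649

Starting state is A, so the expected hitting time is h_A = 172000/30649.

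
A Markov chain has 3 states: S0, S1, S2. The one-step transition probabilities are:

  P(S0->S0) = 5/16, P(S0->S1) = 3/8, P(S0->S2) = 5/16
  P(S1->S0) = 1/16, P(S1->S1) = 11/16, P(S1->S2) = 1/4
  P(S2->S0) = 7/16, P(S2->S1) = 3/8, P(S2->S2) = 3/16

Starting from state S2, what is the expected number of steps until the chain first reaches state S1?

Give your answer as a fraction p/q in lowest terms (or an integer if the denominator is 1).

Let h_i = expected steps to first reach S1 from state i.
Boundary: h_S1 = 0.
First-step equations for the other states:
  h_S0 = 1 + 5/16*h_S0 + 3/8*h_S1 + 5/16*h_S2
  h_S2 = 1 + 7/16*h_S0 + 3/8*h_S1 + 3/16*h_S2

Substituting h_S1 = 0 and rearranging gives the linear system (I - Q) h = 1:
  [11/16, -5/16] . (h_S0, h_S2) = 1
  [-7/16, 13/16] . (h_S0, h_S2) = 1

Solving yields:
  h_S0 = 8/3
  h_S2 = 8/3

Starting state is S2, so the expected hitting time is h_S2 = 8/3.

Answer: 8/3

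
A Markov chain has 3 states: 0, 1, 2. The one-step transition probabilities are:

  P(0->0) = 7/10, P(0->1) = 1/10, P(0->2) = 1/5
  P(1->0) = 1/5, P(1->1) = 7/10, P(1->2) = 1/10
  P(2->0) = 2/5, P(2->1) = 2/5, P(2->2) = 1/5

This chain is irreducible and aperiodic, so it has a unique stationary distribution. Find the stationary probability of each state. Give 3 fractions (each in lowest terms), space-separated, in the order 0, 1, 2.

The stationary distribution satisfies pi = pi * P, i.e.:
  pi_0 = 7/10*pi_0 + 1/5*pi_1 + 2/5*pi_2
  pi_1 = 1/10*pi_0 + 7/10*pi_1 + 2/5*pi_2
  pi_2 = 1/5*pi_0 + 1/10*pi_1 + 1/5*pi_2
with normalization: pi_0 + pi_1 + pi_2 = 1.

Using the first 2 balance equations plus normalization, the linear system A*pi = b is:
  [-3/10, 1/5, 2/5] . pi = 0
  [1/10, -3/10, 2/5] . pi = 0
  [1, 1, 1] . pi = 1

Solving yields:
  pi_0 = 20/43
  pi_1 = 16/43
  pi_2 = 7/43

Verification (pi * P):
  20/43*7/10 + 16/43*1/5 + 7/43*2/5 = 20/43 = pi_0  (ok)
  20/43*1/10 + 16/43*7/10 + 7/43*2/5 = 16/43 = pi_1  (ok)
  20/43*1/5 + 16/43*1/10 + 7/43*1/5 = 7/43 = pi_2  (ok)

Answer: 20/43 16/43 7/43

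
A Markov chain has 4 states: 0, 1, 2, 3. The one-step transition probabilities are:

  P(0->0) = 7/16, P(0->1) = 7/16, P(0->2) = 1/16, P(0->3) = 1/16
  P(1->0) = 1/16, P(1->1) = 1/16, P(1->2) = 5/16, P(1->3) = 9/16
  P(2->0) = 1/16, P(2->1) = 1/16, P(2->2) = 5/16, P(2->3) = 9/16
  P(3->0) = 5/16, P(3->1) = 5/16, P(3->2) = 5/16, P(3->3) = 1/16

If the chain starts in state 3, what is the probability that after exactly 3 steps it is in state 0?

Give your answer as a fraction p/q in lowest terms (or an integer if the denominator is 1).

Computing P^3 by repeated multiplication:
P^1 =
  0: [7/16, 7/16, 1/16, 1/16]
  1: [1/16, 1/16, 5/16, 9/16]
  2: [1/16, 1/16, 5/16, 9/16]
  3: [5/16, 5/16, 5/16, 1/16]
P^2 =
  0: [31/128, 31/128, 13/64, 5/16]
  1: [29/128, 29/128, 19/64, 1/4]
  2: [29/128, 29/128, 19/64, 1/4]
  3: [25/128, 25/128, 15/64, 3/8]
P^3 =
  0: [237/1024, 237/1024, 129/512, 73/256]
  1: [215/1024, 215/1024, 131/512, 83/256]
  2: [215/1024, 215/1024, 131/512, 83/256]
  3: [235/1024, 235/1024, 135/512, 71/256]

(P^3)[3 -> 0] = 235/1024

Answer: 235/1024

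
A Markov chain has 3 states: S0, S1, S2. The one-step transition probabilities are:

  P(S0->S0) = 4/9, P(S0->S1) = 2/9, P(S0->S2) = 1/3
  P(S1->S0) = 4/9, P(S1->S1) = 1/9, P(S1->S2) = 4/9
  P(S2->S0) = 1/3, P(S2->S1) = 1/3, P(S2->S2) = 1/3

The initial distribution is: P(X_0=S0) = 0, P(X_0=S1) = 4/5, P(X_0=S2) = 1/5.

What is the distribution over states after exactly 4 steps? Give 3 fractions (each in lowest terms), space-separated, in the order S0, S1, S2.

Propagating the distribution step by step (d_{t+1} = d_t * P):
d_0 = (S0=0, S1=4/5, S2=1/5)
  d_1[S0] = 0*4/9 + 4/5*4/9 + 1/5*1/3 = 19/45
  d_1[S1] = 0*2/9 + 4/5*1/9 + 1/5*1/3 = 7/45
  d_1[S2] = 0*1/3 + 4/5*4/9 + 1/5*1/3 = 19/45
d_1 = (S0=19/45, S1=7/45, S2=19/45)
  d_2[S0] = 19/45*4/9 + 7/45*4/9 + 19/45*1/3 = 161/405
  d_2[S1] = 19/45*2/9 + 7/45*1/9 + 19/45*1/3 = 34/135
  d_2[S2] = 19/45*1/3 + 7/45*4/9 + 19/45*1/3 = 142/405
d_2 = (S0=161/405, S1=34/135, S2=142/405)
  d_3[S0] = 161/405*4/9 + 34/135*4/9 + 142/405*1/3 = 1478/3645
  d_3[S1] = 161/405*2/9 + 34/135*1/9 + 142/405*1/3 = 170/729
  d_3[S2] = 161/405*1/3 + 34/135*4/9 + 142/405*1/3 = 439/1215
d_3 = (S0=1478/3645, S1=170/729, S2=439/1215)
  d_4[S0] = 1478/3645*4/9 + 170/729*4/9 + 439/1215*1/3 = 4421/10935
  d_4[S1] = 1478/3645*2/9 + 170/729*1/9 + 439/1215*1/3 = 7757/32805
  d_4[S2] = 1478/3645*1/3 + 170/729*4/9 + 439/1215*1/3 = 2357/6561
d_4 = (S0=4421/10935, S1=7757/32805, S2=2357/6561)

Answer: 4421/10935 7757/32805 2357/6561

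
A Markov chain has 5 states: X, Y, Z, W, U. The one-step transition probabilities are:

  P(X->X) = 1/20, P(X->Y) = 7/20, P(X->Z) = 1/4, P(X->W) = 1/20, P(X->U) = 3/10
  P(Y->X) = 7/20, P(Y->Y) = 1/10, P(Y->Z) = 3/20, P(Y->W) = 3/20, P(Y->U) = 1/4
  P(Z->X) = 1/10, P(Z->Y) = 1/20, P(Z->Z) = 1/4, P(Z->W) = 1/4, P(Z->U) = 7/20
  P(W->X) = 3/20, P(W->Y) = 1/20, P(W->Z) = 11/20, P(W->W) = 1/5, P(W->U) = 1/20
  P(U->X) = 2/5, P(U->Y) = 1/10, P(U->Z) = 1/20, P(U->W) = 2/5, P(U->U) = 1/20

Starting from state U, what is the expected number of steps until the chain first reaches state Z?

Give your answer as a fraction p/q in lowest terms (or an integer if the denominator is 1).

Let h_i = expected steps to first reach Z from state i.
Boundary: h_Z = 0.
First-step equations for the other states:
  h_X = 1 + 1/20*h_X + 7/20*h_Y + 1/4*h_Z + 1/20*h_W + 3/10*h_U
  h_Y = 1 + 7/20*h_X + 1/10*h_Y + 3/20*h_Z + 3/20*h_W + 1/4*h_U
  h_W = 1 + 3/20*h_X + 1/20*h_Y + 11/20*h_Z + 1/5*h_W + 1/20*h_U
  h_U = 1 + 2/5*h_X + 1/10*h_Y + 1/20*h_Z + 2/5*h_W + 1/20*h_U

Substituting h_Z = 0 and rearranging gives the linear system (I - Q) h = 1:
  [19/20, -7/20, -1/20, -3/10] . (h_X, h_Y, h_W, h_U) = 1
  [-7/20, 9/10, -3/20, -1/4] . (h_X, h_Y, h_W, h_U) = 1
  [-3/20, -1/20, 4/5, -1/20] . (h_X, h_Y, h_W, h_U) = 1
  [-2/5, -1/10, -2/5, 19/20] . (h_X, h_Y, h_W, h_U) = 1

Solving yields:
  h_X = 232460/55659
  h_Y = 81180/18553
  h_W = 143540/55659
  h_U = 242540/55659

Starting state is U, so the expected hitting time is h_U = 242540/55659.

Answer: 242540/55659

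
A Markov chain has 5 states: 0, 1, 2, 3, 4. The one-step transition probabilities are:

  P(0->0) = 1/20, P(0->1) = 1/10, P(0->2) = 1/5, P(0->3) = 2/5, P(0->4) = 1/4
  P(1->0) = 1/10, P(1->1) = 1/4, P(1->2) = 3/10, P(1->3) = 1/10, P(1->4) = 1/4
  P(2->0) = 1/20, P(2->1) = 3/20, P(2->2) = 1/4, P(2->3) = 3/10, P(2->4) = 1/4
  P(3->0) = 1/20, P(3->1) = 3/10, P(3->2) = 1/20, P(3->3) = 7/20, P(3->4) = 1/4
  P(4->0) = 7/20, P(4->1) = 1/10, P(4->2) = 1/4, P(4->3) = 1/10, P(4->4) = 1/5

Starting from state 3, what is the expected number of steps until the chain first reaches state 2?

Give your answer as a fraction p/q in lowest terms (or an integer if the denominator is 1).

Let h_i = expected steps to first reach 2 from state i.
Boundary: h_2 = 0.
First-step equations for the other states:
  h_0 = 1 + 1/20*h_0 + 1/10*h_1 + 1/5*h_2 + 2/5*h_3 + 1/4*h_4
  h_1 = 1 + 1/10*h_0 + 1/4*h_1 + 3/10*h_2 + 1/10*h_3 + 1/4*h_4
  h_3 = 1 + 1/20*h_0 + 3/10*h_1 + 1/20*h_2 + 7/20*h_3 + 1/4*h_4
  h_4 = 1 + 7/20*h_0 + 1/10*h_1 + 1/4*h_2 + 1/10*h_3 + 1/5*h_4

Substituting h_2 = 0 and rearranging gives the linear system (I - Q) h = 1:
  [19/20, -1/10, -2/5, -1/4] . (h_0, h_1, h_3, h_4) = 1
  [-1/10, 3/4, -1/10, -1/4] . (h_0, h_1, h_3, h_4) = 1
  [-1/20, -3/10, 13/20, -1/4] . (h_0, h_1, h_3, h_4) = 1
  [-7/20, -1/10, -1/10, 4/5] . (h_0, h_1, h_3, h_4) = 1

Solving yields:
  h_0 = 10668/2033
  h_1 = 84/19
  h_3 = 11872/2033
  h_4 = 9816/2033

Starting state is 3, so the expected hitting time is h_3 = 11872/2033.

Answer: 11872/2033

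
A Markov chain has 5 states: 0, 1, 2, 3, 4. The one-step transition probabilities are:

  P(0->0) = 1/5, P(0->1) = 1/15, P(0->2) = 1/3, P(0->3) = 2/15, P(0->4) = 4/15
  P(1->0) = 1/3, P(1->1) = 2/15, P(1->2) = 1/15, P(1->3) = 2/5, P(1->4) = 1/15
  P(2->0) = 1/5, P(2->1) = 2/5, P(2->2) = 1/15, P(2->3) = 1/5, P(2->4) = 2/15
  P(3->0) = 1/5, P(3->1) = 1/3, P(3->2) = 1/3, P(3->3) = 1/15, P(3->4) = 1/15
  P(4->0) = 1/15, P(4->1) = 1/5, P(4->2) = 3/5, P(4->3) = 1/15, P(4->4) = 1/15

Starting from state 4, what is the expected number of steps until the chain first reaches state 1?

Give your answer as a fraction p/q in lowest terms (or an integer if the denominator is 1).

Let h_i = expected steps to first reach 1 from state i.
Boundary: h_1 = 0.
First-step equations for the other states:
  h_0 = 1 + 1/5*h_0 + 1/15*h_1 + 1/3*h_2 + 2/15*h_3 + 4/15*h_4
  h_2 = 1 + 1/5*h_0 + 2/5*h_1 + 1/15*h_2 + 1/5*h_3 + 2/15*h_4
  h_3 = 1 + 1/5*h_0 + 1/3*h_1 + 1/3*h_2 + 1/15*h_3 + 1/15*h_4
  h_4 = 1 + 1/15*h_0 + 1/5*h_1 + 3/5*h_2 + 1/15*h_3 + 1/15*h_4

Substituting h_1 = 0 and rearranging gives the linear system (I - Q) h = 1:
  [4/5, -1/3, -2/15, -4/15] . (h_0, h_2, h_3, h_4) = 1
  [-1/5, 14/15, -1/5, -2/15] . (h_0, h_2, h_3, h_4) = 1
  [-1/5, -1/3, 14/15, -1/15] . (h_0, h_2, h_3, h_4) = 1
  [-1/15, -3/5, -1/15, 14/15] . (h_0, h_2, h_3, h_4) = 1

Solving yields:
  h_0 = 27775/6218
  h_2 = 10300/3109
  h_3 = 21645/6218
  h_4 = 23435/6218

Starting state is 4, so the expected hitting time is h_4 = 23435/6218.

Answer: 23435/6218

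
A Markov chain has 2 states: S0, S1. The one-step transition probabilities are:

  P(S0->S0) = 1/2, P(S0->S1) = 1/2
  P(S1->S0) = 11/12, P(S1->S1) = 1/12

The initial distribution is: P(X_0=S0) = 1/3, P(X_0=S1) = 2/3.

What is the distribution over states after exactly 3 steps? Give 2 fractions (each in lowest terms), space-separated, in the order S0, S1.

Propagating the distribution step by step (d_{t+1} = d_t * P):
d_0 = (S0=1/3, S1=2/3)
  d_1[S0] = 1/3*1/2 + 2/3*11/12 = 7/9
  d_1[S1] = 1/3*1/2 + 2/3*1/12 = 2/9
d_1 = (S0=7/9, S1=2/9)
  d_2[S0] = 7/9*1/2 + 2/9*11/12 = 16/27
  d_2[S1] = 7/9*1/2 + 2/9*1/12 = 11/27
d_2 = (S0=16/27, S1=11/27)
  d_3[S0] = 16/27*1/2 + 11/27*11/12 = 217/324
  d_3[S1] = 16/27*1/2 + 11/27*1/12 = 107/324
d_3 = (S0=217/324, S1=107/324)

Answer: 217/324 107/324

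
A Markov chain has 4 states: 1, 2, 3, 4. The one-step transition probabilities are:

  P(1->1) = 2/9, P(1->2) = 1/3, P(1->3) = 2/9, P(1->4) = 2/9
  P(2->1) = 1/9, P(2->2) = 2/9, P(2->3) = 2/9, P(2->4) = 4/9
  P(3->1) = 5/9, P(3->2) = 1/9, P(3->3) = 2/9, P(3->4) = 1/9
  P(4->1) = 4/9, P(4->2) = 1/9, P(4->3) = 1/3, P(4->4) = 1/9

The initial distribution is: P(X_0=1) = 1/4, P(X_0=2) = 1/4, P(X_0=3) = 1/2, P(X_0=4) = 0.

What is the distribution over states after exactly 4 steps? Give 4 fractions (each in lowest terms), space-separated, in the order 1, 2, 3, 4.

Answer: 2885/8748 5437/26244 539/2187 1421/6561

Derivation:
Propagating the distribution step by step (d_{t+1} = d_t * P):
d_0 = (1=1/4, 2=1/4, 3=1/2, 4=0)
  d_1[1] = 1/4*2/9 + 1/4*1/9 + 1/2*5/9 + 0*4/9 = 13/36
  d_1[2] = 1/4*1/3 + 1/4*2/9 + 1/2*1/9 + 0*1/9 = 7/36
  d_1[3] = 1/4*2/9 + 1/4*2/9 + 1/2*2/9 + 0*1/3 = 2/9
  d_1[4] = 1/4*2/9 + 1/4*4/9 + 1/2*1/9 + 0*1/9 = 2/9
d_1 = (1=13/36, 2=7/36, 3=2/9, 4=2/9)
  d_2[1] = 13/36*2/9 + 7/36*1/9 + 2/9*5/9 + 2/9*4/9 = 35/108
  d_2[2] = 13/36*1/3 + 7/36*2/9 + 2/9*1/9 + 2/9*1/9 = 23/108
  d_2[3] = 13/36*2/9 + 7/36*2/9 + 2/9*2/9 + 2/9*1/3 = 20/81
  d_2[4] = 13/36*2/9 + 7/36*4/9 + 2/9*1/9 + 2/9*1/9 = 35/162
d_2 = (1=35/108, 2=23/108, 3=20/81, 4=35/162)
  d_3[1] = 35/108*2/9 + 23/108*1/9 + 20/81*5/9 + 35/162*4/9 = 959/2916
  d_3[2] = 35/108*1/3 + 23/108*2/9 + 20/81*1/9 + 35/162*1/9 = 67/324
  d_3[3] = 35/108*2/9 + 23/108*2/9 + 20/81*2/9 + 35/162*1/3 = 359/1458
  d_3[4] = 35/108*2/9 + 23/108*4/9 + 20/81*1/9 + 35/162*1/9 = 53/243
d_3 = (1=959/2916, 2=67/324, 3=359/1458, 4=53/243)
  d_4[1] = 959/2916*2/9 + 67/324*1/9 + 359/1458*5/9 + 53/243*4/9 = 2885/8748
  d_4[2] = 959/2916*1/3 + 67/324*2/9 + 359/1458*1/9 + 53/243*1/9 = 5437/26244
  d_4[3] = 959/2916*2/9 + 67/324*2/9 + 359/1458*2/9 + 53/243*1/3 = 539/2187
  d_4[4] = 959/2916*2/9 + 67/324*4/9 + 359/1458*1/9 + 53/243*1/9 = 1421/6561
d_4 = (1=2885/8748, 2=5437/26244, 3=539/2187, 4=1421/6561)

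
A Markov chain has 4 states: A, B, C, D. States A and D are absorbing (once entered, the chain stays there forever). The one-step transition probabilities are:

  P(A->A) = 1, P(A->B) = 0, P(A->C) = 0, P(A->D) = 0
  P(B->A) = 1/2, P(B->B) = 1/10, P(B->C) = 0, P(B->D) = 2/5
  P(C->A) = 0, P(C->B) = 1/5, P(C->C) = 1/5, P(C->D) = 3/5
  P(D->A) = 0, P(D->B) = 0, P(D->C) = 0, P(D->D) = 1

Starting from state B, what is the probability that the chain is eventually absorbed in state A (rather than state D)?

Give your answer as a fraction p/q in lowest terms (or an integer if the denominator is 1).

Let a_i = P(absorbed in A | start in state i).
Boundary conditions: a_A = 1, a_D = 0.
For each transient state i, a_i = sum_j P(i->j) * a_j:
  a_B = 1/2*a_A + 1/10*a_B + 0*a_C + 2/5*a_D
  a_C = 0*a_A + 1/5*a_B + 1/5*a_C + 3/5*a_D

Substituting a_A = 1 and a_D = 0, rearrange to (I - Q) a = r where r[i] = P(i -> A):
  [9/10, 0] . (a_B, a_C) = 1/2
  [-1/5, 4/5] . (a_B, a_C) = 0

Solving yields:
  a_B = 5/9
  a_C = 5/36

Starting state is B, so the absorption probability is a_B = 5/9.

Answer: 5/9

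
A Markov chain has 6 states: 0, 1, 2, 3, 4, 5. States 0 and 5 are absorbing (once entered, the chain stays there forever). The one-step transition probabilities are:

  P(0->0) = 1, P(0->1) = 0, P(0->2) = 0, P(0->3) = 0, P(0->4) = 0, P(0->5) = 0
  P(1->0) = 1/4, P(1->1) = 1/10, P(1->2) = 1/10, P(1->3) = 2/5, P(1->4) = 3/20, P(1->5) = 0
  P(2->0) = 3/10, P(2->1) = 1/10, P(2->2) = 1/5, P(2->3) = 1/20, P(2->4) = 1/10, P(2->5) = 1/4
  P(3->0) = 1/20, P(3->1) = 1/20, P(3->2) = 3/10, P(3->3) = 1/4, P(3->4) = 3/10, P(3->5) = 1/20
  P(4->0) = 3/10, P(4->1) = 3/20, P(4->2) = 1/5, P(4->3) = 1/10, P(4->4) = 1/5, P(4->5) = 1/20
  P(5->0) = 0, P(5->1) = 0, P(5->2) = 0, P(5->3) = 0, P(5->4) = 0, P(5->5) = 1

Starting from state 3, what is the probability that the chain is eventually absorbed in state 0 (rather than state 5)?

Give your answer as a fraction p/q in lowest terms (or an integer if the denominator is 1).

Let a_i = P(absorbed in 0 | start in state i).
Boundary conditions: a_0 = 1, a_5 = 0.
For each transient state i, a_i = sum_j P(i->j) * a_j:
  a_1 = 1/4*a_0 + 1/10*a_1 + 1/10*a_2 + 2/5*a_3 + 3/20*a_4 + 0*a_5
  a_2 = 3/10*a_0 + 1/10*a_1 + 1/5*a_2 + 1/20*a_3 + 1/10*a_4 + 1/4*a_5
  a_3 = 1/20*a_0 + 1/20*a_1 + 3/10*a_2 + 1/4*a_3 + 3/10*a_4 + 1/20*a_5
  a_4 = 3/10*a_0 + 3/20*a_1 + 1/5*a_2 + 1/10*a_3 + 1/5*a_4 + 1/20*a_5

Substituting a_0 = 1 and a_5 = 0, rearrange to (I - Q) a = r where r[i] = P(i -> 0):
  [9/10, -1/10, -2/5, -3/20] . (a_1, a_2, a_3, a_4) = 1/4
  [-1/10, 4/5, -1/20, -1/10] . (a_1, a_2, a_3, a_4) = 3/10
  [-1/20, -3/10, 3/4, -3/10] . (a_1, a_2, a_3, a_4) = 1/20
  [-3/20, -1/5, -1/10, 4/5] . (a_1, a_2, a_3, a_4) = 3/10

Solving yields:
  a_1 = 19336/25301
  a_2 = 30659/50602
  a_3 = 16722/25301
  a_4 = 19036/25301

Starting state is 3, so the absorption probability is a_3 = 16722/25301.

Answer: 16722/25301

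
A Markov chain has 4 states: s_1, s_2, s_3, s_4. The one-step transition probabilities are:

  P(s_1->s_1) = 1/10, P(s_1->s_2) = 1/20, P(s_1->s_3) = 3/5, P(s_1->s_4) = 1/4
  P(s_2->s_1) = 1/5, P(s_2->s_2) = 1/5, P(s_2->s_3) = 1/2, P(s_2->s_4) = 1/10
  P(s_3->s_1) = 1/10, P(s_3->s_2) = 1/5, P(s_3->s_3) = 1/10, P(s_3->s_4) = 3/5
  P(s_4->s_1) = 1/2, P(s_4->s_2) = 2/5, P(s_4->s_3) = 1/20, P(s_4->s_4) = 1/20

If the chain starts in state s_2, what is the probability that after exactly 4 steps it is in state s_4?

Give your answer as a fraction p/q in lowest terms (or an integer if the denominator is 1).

Answer: 19747/80000

Derivation:
Computing P^4 by repeated multiplication:
P^1 =
  s_1: [1/10, 1/20, 3/5, 1/4]
  s_2: [1/5, 1/5, 1/2, 1/10]
  s_3: [1/10, 1/5, 1/10, 3/5]
  s_4: [1/2, 2/5, 1/20, 1/20]
P^2 =
  s_1: [41/200, 47/200, 63/400, 161/400]
  s_2: [4/25, 19/100, 11/40, 3/8]
  s_3: [9/25, 61/200, 1/5, 27/200]
  s_4: [4/25, 27/200, 203/400, 79/400]
P^3 =
  s_1: [569/2000, 999/4000, 2211/8000, 303/1600]
  s_2: [269/1000, 251/1000, 949/4000, 971/4000]
  s_3: [369/2000, 173/1000, 1581/4000, 989/4000]
  s_4: [77/400, 431/2000, 1793/8000, 2943/8000]
P^4 =
  s_1: [8029/40000, 122/625, 53229/160000, 43423/160000]
  s_2: [1111/5000, 1041/5000, 25821/80000, 19747/80000]
  s_3: [1081/5000, 8871/40000, 19927/80000, 5007/16000]
  s_4: [2687/10000, 2447/10000, 42249/160000, 35607/160000]

(P^4)[s_2 -> s_4] = 19747/80000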